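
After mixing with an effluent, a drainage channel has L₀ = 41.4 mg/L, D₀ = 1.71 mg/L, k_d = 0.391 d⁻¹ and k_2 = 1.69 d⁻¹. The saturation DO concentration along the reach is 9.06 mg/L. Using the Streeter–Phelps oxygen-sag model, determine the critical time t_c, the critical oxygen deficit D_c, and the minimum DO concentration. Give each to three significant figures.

At the critical point dD/dt = 0, so k_d L₀ e^(−k_d t) = k_2 D. Substituting D(t) from the Streeter–Phelps equation and solving for t gives
t_c = ln[(k_2/k_d)(1 − D₀(k_2−k_d)/(k_d L₀))] / (k_2−k_d).
Here k_2−k_d = 1.299 d⁻¹ and 1 − D₀(k_2−k_d)/(k_d L₀) = 1 − 1.71×1.299/(0.391×41.4) = 0.8628, so
t_c = ln(4.322 × 0.8628) / 1.299 = 1.316 / 1.299 = 1.013 d.
D_c = (k_d/k_2) L₀ e^(−k_d t_c) = (0.391/1.69) × 41.4 × e^(−0.391×1.013) = 0.2314 × 41.4 × 0.6729 = 6.445 mg/L.
Minimum DO = C_s − D_c = 9.06 − 6.445 = 2.615 mg/L.

t_c ≈ 1.01 d; D_c ≈ 6.45 mg/L; min DO ≈ 2.61 mg/L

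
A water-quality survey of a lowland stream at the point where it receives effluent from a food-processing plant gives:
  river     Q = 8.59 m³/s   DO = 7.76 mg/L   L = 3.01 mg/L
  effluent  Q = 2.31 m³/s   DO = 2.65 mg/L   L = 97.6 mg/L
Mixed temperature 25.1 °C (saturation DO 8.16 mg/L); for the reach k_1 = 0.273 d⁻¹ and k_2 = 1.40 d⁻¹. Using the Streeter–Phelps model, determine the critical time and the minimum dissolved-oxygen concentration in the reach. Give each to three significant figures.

Mixed DO = (8.59×7.76 + 2.31×2.65)/(8.59+2.31) = 72.78/10.90 = 6.677 mg/L.
Mixed L₀ = (8.59×3.01 + 2.31×97.6)/(10.90) = 251.3/10.90 = 23.06 mg/L.
Initial deficit D₀ = C_s − DO₀ = 8.16 − 6.677 = 1.483 mg/L.
t_c = (1/1.127) ln[(1.40/0.273)(1 − 1.483×1.127/(0.273×23.06))] = 0.8873 × ln(3.767) = 1.177 d.
D_c = (0.273/1.40) × 23.06 × e^(−0.273×1.177) = 0.1950 × 23.06 × 0.7252 = 3.261 mg/L.
Minimum DO = 8.16 − 3.261 = 4.899 mg/L.

t_c ≈ 1.18 d; minimum DO ≈ 4.90 mg/L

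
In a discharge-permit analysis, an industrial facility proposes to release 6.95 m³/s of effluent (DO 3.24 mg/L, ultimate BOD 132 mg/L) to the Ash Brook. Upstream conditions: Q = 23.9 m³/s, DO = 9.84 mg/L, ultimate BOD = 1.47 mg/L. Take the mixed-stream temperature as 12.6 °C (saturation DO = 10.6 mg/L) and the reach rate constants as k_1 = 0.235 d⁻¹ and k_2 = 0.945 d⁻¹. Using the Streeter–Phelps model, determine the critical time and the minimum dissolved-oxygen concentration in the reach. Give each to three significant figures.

t_c ≈ 1.61 d; minimum DO ≈ 5.34 mg/L

Mixed DO = (23.9×9.84 + 6.95×3.24)/(23.9+6.95) = 257.7/30.85 = 8.353 mg/L.
Mixed L₀ = (23.9×1.47 + 6.95×132)/(30.85) = 952.5/30.85 = 30.88 mg/L.
Initial deficit D₀ = C_s − DO₀ = 10.6 − 8.353 = 2.247 mg/L.
t_c = (1/0.7100) ln[(0.945/0.235)(1 − 2.247×0.7100/(0.235×30.88))] = 1.408 × ln(3.137) = 1.610 d.
D_c = (0.235/0.945) × 30.88 × e^(−0.235×1.610) = 0.2487 × 30.88 × 0.6849 = 5.259 mg/L.
Minimum DO = 10.6 − 5.259 = 5.341 mg/L.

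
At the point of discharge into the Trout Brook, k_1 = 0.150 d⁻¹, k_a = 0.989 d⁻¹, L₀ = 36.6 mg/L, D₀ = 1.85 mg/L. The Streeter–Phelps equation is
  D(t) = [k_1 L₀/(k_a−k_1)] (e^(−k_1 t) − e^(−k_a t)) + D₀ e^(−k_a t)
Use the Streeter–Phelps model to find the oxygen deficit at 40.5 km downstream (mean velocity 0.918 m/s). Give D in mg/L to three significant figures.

D ≈ 3.23 mg/L

Travel time t = x/v = 40.5 km / (0.918 m/s) = 40500 m / 0.918 m/s = 44120 s = 0.5106 d.
k_1 L₀/(k_a−k_1) = 0.150×36.6/(0.989−0.150) = 5.490/0.8390 = 6.544 mg/L.
e^(−k_1 t) = e^(−0.150×0.5106) = 0.9263; e^(−k_a t) = e^(−0.989×0.5106) = 0.6035.
D = 6.544 × (0.9263 − 0.6035) + 1.85 × 0.6035 = 2.112 + 1.116 = 3.228 mg/L.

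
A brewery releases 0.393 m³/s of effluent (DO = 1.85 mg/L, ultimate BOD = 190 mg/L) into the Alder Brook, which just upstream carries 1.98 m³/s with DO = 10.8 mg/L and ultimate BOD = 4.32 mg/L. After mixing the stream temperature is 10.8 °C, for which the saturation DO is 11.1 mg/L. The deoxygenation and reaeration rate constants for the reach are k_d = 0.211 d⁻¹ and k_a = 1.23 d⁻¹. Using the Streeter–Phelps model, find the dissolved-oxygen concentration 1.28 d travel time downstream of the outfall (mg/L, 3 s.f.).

DO ≈ 6.69 mg/L

Mixed DO = (1.98×10.8 + 0.393×1.85)/(1.98+0.393) = 22.11/2.373 = 9.318 mg/L.
Mixed L₀ = (1.98×4.32 + 0.393×190)/(2.373) = 83.22/2.373 = 35.07 mg/L.
Initial deficit D₀ = C_s − DO₀ = 11.1 − 9.318 = 1.782 mg/L.
D(1.28) = [0.211×35.07/(1.23−0.211)](e^(−0.211×1.28) − e^(−1.23×1.28)) + 1.782 e^(−1.23×1.28)
= 7.262 × (0.7633 − 0.2071) + 1.782 × 0.2071 = 4.408 mg/L.
DO = 11.1 − 4.408 = 6.692 mg/L.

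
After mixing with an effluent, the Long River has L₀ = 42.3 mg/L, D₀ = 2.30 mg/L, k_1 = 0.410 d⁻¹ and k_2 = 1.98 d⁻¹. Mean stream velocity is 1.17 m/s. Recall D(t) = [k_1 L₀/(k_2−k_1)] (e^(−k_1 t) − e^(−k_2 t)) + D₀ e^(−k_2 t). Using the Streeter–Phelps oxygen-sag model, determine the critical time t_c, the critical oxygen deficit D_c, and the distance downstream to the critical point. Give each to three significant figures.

At the critical point dD/dt = 0, so k_1 L₀ e^(−k_1 t) = k_2 D. Substituting D(t) from the Streeter–Phelps equation and solving for t gives
t_c = ln[(k_2/k_1)(1 − D₀(k_2−k_1)/(k_1 L₀))] / (k_2−k_1).
Here k_2−k_1 = 1.570 d⁻¹ and 1 − D₀(k_2−k_1)/(k_1 L₀) = 1 − 2.30×1.570/(0.410×42.3) = 0.7918, so
t_c = ln(4.829 × 0.7918) / 1.570 = 1.341 / 1.570 = 0.8543 d.
L(t_c) = L₀ e^(−k_1 t_c) = 42.3 × 0.7045 = 29.80 mg/L, and at the critical point k_2 D_c = k_1 L, so D_c = (0.410/1.98) × 29.80 = 6.171 mg/L.
x_c = v t_c = 1.17 m/s × 0.8543 d × 86400 s/d = 86360 m ≈ 86.4 km.

t_c ≈ 0.854 d; D_c ≈ 6.17 mg/L; x_c ≈ 86.4 km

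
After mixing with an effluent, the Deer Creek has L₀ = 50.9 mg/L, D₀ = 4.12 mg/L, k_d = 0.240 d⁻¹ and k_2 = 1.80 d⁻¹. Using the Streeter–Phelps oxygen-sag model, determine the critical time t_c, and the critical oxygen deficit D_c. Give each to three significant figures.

t_c ≈ 0.813 d; D_c ≈ 5.58 mg/L

With k_2/k_d = 7.500 and 1 − D₀(k_2−k_d)/(k_d L₀) = 0.4739,
t_c = ln(7.500 × 0.4739) / (1.80 − 0.240) = ln(3.554) / 1.560 = 1.268/1.560 = 0.8129 d.
D_c = (k_d/k_2) L₀ e^(−k_d t_c) = (0.240/1.80) × 50.9 × e^(−0.240×0.8129) = 0.1333 × 50.9 × 0.8228 = 5.584 mg/L.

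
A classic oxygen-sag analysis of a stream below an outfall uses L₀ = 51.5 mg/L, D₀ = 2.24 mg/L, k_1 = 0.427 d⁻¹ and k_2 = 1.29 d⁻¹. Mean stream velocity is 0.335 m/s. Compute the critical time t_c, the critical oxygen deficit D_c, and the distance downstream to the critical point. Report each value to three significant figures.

t_c = [1/(k_2−k_1)] ln[(k_2/k_1)(1 − D₀(k_2−k_1)/(k_1 L₀))]
= [1/(1.29−0.427)] ln[(1.29/0.427)(1 − 2.24×0.8630/(0.427×51.5))]
= (1/0.8630) ln[3.021 × 0.9121] = 1.159 × ln(2.756) = 1.159 × 1.014 = 1.175 d.
L(t_c) = L₀ e^(−k_1 t_c) = 51.5 × 0.6056 = 31.19 mg/L, and at the critical point k_2 D_c = k_1 L, so D_c = (0.427/1.29) × 31.19 = 10.32 mg/L.
x_c = v t_c = 0.335 m/s × 1.175 d × 86400 s/d = 33990 m ≈ 34.0 km.

t_c ≈ 1.17 d; D_c ≈ 10.3 mg/L; x_c ≈ 34.0 km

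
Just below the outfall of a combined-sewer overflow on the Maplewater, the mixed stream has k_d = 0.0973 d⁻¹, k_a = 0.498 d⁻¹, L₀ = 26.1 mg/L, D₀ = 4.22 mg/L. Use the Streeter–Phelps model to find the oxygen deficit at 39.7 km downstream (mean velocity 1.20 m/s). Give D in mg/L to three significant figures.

D ≈ 4.36 mg/L

Travel time t = x/v = 39.7 km / (1.20 m/s) = 39700 m / 1.20 m/s = 33080 s = 0.3829 d.
k_d L₀/(k_a−k_d) = 0.0973×26.1/(0.498−0.0973) = 2.540/0.4007 = 6.338 mg/L.
e^(−k_d t) = e^(−0.0973×0.3829) = 0.9634; e^(−k_a t) = e^(−0.498×0.3829) = 0.8264.
D = 6.338 × (0.9634 − 0.8264) + 4.22 × 0.8264 = 0.8685 + 3.487 = 4.356 mg/L.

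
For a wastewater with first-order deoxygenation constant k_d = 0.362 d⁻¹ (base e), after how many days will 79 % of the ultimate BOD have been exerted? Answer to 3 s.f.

t ≈ 4.31 d

y/L₀ = 1 − e^(−k_d t) = 0.79 ⇒ e^(−k_d t) = 0.210
t = −ln(0.210) / 0.362 = 1.561 / 0.362 = 4.311 d.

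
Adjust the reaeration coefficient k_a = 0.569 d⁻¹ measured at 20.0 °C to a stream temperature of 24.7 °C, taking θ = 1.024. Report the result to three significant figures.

k_a ≈ 0.636 d⁻¹

k_a(T₂) = k_a(T₁) · θ^(T₂−T₁) = 0.569 × 1.024^(24.7−20.0)
= 0.569 × 1.024^4.70 = 0.569 × 1.118 = 0.6361 d⁻¹.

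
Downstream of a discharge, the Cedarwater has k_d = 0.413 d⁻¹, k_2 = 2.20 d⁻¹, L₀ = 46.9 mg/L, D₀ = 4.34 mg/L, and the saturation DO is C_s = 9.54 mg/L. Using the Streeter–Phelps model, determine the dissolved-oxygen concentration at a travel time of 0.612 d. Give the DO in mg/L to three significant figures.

DO ≈ 2.81 mg/L

k_d L₀/(k_2−k_d) = 0.413×46.9/(2.20−0.413) = 19.37/1.787 = 10.84 mg/L.
e^(−k_d t) = e^(−0.413×0.6120) = 0.7767; e^(−k_2 t) = e^(−2.20×0.6120) = 0.2602.
D = 10.84 × (0.7767 − 0.2602) + 4.34 × 0.2602 = 5.598 + 1.129 = 6.727 mg/L.
DO = C_s − D = 9.54 − 6.727 = 2.813 mg/L.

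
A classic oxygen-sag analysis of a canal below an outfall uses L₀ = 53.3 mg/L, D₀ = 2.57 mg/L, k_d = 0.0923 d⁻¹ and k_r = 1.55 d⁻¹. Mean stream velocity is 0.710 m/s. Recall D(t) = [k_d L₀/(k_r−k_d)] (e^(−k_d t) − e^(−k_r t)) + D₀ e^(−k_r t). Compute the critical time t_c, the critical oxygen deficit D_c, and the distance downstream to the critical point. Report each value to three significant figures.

t_c = [1/(k_r−k_d)] ln[(k_r/k_d)(1 − D₀(k_r−k_d)/(k_d L₀))]
= [1/(1.55−0.0923)] ln[(1.55/0.0923)(1 − 2.57×1.458/(0.0923×53.3))]
= (1/1.458) ln[16.79 × 0.2385] = 0.6860 × ln(4.005) = 0.6860 × 1.388 = 0.9519 d.
D_c = (k_d/k_r) L₀ e^(−k_d t_c) = (0.0923/1.55) × 53.3 × e^(−0.0923×0.9519) = 0.05955 × 53.3 × 0.9159 = 2.907 mg/L.
x_c = v t_c = 0.710 m/s × 0.9519 d × 86400 s/d = 58390 m ≈ 58.4 km.

t_c ≈ 0.952 d; D_c ≈ 2.91 mg/L; x_c ≈ 58.4 km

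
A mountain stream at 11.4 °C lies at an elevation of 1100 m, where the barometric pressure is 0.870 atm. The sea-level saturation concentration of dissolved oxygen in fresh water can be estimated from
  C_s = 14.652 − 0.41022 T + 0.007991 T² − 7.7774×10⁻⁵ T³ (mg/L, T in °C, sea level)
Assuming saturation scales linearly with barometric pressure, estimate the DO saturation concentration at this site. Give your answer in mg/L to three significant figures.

At sea level: C_s = 14.652 − 0.41022×11.4 + 0.007991×11.4² − 7.7774×10⁻⁵×11.4³ = 10.90 mg/L.
Pressure correction: C_s' = 10.90 × 0.870 = 9.482 mg/L.

C_s ≈ 9.48 mg/L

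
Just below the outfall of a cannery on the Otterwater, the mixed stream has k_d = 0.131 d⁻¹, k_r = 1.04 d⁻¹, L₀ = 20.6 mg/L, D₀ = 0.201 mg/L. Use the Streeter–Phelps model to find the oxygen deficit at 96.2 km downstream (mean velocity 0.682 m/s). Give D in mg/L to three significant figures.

D ≈ 1.89 mg/L

Travel time t = x/v = 96.2 km / (0.682 m/s) = 96200 m / 0.682 m/s = 141100 s = 1.633 d.
k_d L₀/(k_r−k_d) = 0.131×20.6/(1.04−0.131) = 2.699/0.9090 = 2.969 mg/L.
e^(−k_d t) = e^(−0.131×1.633) = 0.8075; e^(−k_r t) = e^(−1.04×1.633) = 0.1831.
D = 2.969 × (0.8075 − 0.1831) + 0.201 × 0.1831 = 1.854 + 0.03680 = 1.890 mg/L.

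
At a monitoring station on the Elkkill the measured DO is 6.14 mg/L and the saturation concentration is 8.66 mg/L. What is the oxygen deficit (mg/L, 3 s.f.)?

D ≈ 2.52 mg/L

D = C_s − C = 8.66 − 6.14 = 2.52 mg/L.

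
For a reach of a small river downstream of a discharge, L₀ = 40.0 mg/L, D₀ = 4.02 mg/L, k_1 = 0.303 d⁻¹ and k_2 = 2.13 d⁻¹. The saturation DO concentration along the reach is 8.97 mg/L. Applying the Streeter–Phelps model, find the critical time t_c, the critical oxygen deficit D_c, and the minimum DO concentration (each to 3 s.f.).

t_c ≈ 0.558 d; D_c ≈ 4.81 mg/L; min DO ≈ 4.16 mg/L

t_c = [1/(k_2−k_1)] ln[(k_2/k_1)(1 − D₀(k_2−k_1)/(k_1 L₀))]
= [1/(2.13−0.303)] ln[(2.13/0.303)(1 − 4.02×1.827/(0.303×40.0))]
= (1/1.827) ln[7.030 × 0.3940] = 0.5473 × ln(2.770) = 0.5473 × 1.019 = 0.5576 d.
L(t_c) = L₀ e^(−k_1 t_c) = 40.0 × 0.8445 = 33.78 mg/L, and at the critical point k_2 D_c = k_1 L, so D_c = (0.303/2.13) × 33.78 = 4.806 mg/L.
Minimum DO = C_s − D_c = 8.97 − 4.806 = 4.164 mg/L.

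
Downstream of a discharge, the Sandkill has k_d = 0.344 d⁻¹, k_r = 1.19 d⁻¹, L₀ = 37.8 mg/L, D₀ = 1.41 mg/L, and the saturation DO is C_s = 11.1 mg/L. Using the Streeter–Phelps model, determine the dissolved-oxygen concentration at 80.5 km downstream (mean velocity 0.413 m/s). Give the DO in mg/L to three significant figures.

Travel time t = x/v = 80.5 km / (0.413 m/s) = 80500 m / 0.413 m/s = 194900 s = 2.256 d.
k_d L₀/(k_r−k_d) = 0.344×37.8/(1.19−0.344) = 13.00/0.8460 = 15.37 mg/L.
e^(−k_d t) = e^(−0.344×2.256) = 0.4602; e^(−k_r t) = e^(−1.19×2.256) = 0.06825.
D = 15.37 × (0.4602 − 0.06825) + 1.41 × 0.06825 = 6.025 + 0.09623 = 6.121 mg/L.
DO = C_s − D = 11.1 − 6.121 = 4.979 mg/L.

DO ≈ 4.98 mg/L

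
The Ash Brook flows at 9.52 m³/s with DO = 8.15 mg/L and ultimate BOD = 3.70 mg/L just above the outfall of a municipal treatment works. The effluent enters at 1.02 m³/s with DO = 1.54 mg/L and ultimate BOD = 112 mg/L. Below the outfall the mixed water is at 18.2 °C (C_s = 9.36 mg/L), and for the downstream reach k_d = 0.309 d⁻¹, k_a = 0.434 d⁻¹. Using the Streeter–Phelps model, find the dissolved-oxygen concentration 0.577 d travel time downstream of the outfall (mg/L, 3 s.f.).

Mixed DO = (9.52×8.15 + 1.02×1.54)/(9.52+1.02) = 79.16/10.54 = 7.510 mg/L.
Mixed L₀ = (9.52×3.70 + 1.02×112)/(10.54) = 149.5/10.54 = 14.18 mg/L.
Initial deficit D₀ = C_s − DO₀ = 9.36 − 7.510 = 1.850 mg/L.
D(0.577) = [0.309×14.18/(0.434−0.309)](e^(−0.309×0.577) − e^(−0.434×0.577)) + 1.850 e^(−0.434×0.577)
= 35.05 × (0.8367 − 0.7785) + 1.850 × 0.7785 = 3.481 mg/L.
DO = 9.36 − 3.481 = 5.879 mg/L.

DO ≈ 5.88 mg/L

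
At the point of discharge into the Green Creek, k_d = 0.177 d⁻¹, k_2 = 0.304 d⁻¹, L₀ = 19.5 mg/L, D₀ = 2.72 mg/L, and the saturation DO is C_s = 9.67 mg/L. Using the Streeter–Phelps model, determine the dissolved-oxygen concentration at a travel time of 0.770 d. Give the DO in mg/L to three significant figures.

k_d L₀/(k_2−k_d) = 0.177×19.5/(0.304−0.177) = 3.451/0.1270 = 27.18 mg/L.
e^(−k_d t) = e^(−0.177×0.7700) = 0.8726; e^(−k_2 t) = e^(−0.304×0.7700) = 0.7913.
D = 27.18 × (0.8726 − 0.7913) + 2.72 × 0.7913 = 2.209 + 2.152 = 4.362 mg/L.
DO = C_s − D = 9.67 − 4.362 = 5.308 mg/L.

DO ≈ 5.31 mg/L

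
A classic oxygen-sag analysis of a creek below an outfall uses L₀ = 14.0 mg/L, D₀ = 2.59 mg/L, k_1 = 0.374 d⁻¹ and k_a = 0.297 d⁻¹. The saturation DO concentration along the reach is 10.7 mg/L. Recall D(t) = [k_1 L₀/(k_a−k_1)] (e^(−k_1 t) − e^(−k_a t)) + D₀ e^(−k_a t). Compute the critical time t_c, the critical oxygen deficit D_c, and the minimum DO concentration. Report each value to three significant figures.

t_c ≈ 2.51 d; D_c ≈ 6.90 mg/L; min DO ≈ 3.80 mg/L

With k_a/k_1 = 0.7941 and 1 − D₀(k_a−k_1)/(k_1 L₀) = 1.038,
t_c = ln(0.7941 × 1.038) / (0.297 − 0.374) = ln(0.8244) / -0.07700 = -0.1931/-0.07700 = 2.508 d.
D_c = (k_1/k_a) L₀ e^(−k_1 t_c) = (0.374/0.297) × 14.0 × e^(−0.374×2.508) = 1.259 × 14.0 × 0.3914 = 6.900 mg/L.
Minimum DO = C_s − D_c = 10.7 − 6.900 = 3.800 mg/L.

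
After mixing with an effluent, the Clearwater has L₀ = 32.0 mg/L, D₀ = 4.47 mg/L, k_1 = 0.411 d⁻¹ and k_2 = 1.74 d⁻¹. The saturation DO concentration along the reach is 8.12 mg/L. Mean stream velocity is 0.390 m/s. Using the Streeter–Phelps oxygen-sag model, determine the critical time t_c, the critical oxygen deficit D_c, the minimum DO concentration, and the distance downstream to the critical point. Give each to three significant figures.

t_c ≈ 0.634 d; D_c ≈ 5.83 mg/L; min DO ≈ 2.29 mg/L; x_c ≈ 21.4 km

t_c = [1/(k_2−k_1)] ln[(k_2/k_1)(1 − D₀(k_2−k_1)/(k_1 L₀))]
= [1/(1.74−0.411)] ln[(1.74/0.411)(1 − 4.47×1.329/(0.411×32.0))]
= (1/1.329) ln[4.234 × 0.5483] = 0.7524 × ln(2.321) = 0.7524 × 0.8421 = 0.6337 d.
D_c = (k_1/k_2) L₀ e^(−k_1 t_c) = (0.411/1.74) × 32.0 × e^(−0.411×0.6337) = 0.2362 × 32.0 × 0.7707 = 5.826 mg/L.
Minimum DO = C_s − D_c = 8.12 − 5.826 = 2.294 mg/L.
x_c = v t_c = 0.390 m/s × 0.6337 d × 86400 s/d = 21350 m ≈ 21.4 km.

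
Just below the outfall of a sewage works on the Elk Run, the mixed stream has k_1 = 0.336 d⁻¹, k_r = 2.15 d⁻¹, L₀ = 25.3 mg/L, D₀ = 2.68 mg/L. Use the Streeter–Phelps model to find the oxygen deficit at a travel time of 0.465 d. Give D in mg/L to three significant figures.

D ≈ 3.27 mg/L

k_1 L₀/(k_r−k_1) = 0.336×25.3/(2.15−0.336) = 8.501/1.814 = 4.686 mg/L.
e^(−k_1 t) = e^(−0.336×0.4650) = 0.8554; e^(−k_r t) = e^(−2.15×0.4650) = 0.3680.
D = 4.686 × (0.8554 − 0.3680) + 2.68 × 0.3680 = 2.284 + 0.9862 = 3.270 mg/L.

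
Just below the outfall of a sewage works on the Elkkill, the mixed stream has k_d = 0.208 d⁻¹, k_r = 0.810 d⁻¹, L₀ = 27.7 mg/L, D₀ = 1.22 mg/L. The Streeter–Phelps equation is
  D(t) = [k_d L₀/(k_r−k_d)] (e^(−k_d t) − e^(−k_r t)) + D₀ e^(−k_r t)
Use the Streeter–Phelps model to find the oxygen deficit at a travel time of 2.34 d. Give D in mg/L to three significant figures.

D ≈ 4.63 mg/L

k_d L₀/(k_r−k_d) = 0.208×27.7/(0.810−0.208) = 5.762/0.6020 = 9.571 mg/L.
e^(−k_d t) = e^(−0.208×2.340) = 0.6146; e^(−k_r t) = e^(−0.810×2.340) = 0.1503.
D = 9.571 × (0.6146 − 0.1503) + 1.22 × 0.1503 = 4.444 + 0.1833 = 4.628 mg/L.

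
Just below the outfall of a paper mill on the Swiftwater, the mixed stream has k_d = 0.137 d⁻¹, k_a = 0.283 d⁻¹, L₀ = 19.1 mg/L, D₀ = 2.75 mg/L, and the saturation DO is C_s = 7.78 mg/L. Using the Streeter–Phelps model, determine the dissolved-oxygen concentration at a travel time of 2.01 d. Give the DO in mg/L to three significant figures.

DO ≈ 2.76 mg/L

k_d L₀/(k_a−k_d) = 0.137×19.1/(0.283−0.137) = 2.617/0.1460 = 17.92 mg/L.
e^(−k_d t) = e^(−0.137×2.010) = 0.7593; e^(−k_a t) = e^(−0.283×2.010) = 0.5662.
D = 17.92 × (0.7593 − 0.5662) + 2.75 × 0.5662 = 3.461 + 1.557 = 5.018 mg/L.
DO = C_s − D = 7.78 − 5.018 = 2.762 mg/L.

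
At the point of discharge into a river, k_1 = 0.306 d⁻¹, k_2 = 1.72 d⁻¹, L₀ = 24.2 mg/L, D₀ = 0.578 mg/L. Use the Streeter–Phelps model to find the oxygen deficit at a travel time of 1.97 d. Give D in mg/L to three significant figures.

k_1 L₀/(k_2−k_1) = 0.306×24.2/(1.72−0.306) = 7.405/1.414 = 5.237 mg/L.
e^(−k_1 t) = e^(−0.306×1.970) = 0.5473; e^(−k_2 t) = e^(−1.72×1.970) = 0.03376.
D = 5.237 × (0.5473 − 0.03376) + 0.578 × 0.03376 = 2.689 + 0.01951 = 2.709 mg/L.

D ≈ 2.71 mg/L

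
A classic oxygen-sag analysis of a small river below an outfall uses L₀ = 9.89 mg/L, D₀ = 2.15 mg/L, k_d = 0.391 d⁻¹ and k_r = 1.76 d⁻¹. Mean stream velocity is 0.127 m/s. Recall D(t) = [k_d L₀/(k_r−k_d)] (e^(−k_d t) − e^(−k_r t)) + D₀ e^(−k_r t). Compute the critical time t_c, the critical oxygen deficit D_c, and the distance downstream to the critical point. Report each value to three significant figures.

t_c ≈ 0.0529 d; D_c ≈ 2.15 mg/L; x_c ≈ 0.581 km

At the critical point dD/dt = 0, so k_d L₀ e^(−k_d t) = k_r D. Substituting D(t) from the Streeter–Phelps equation and solving for t gives
t_c = ln[(k_r/k_d)(1 − D₀(k_r−k_d)/(k_d L₀))] / (k_r−k_d).
Here k_r−k_d = 1.369 d⁻¹ and 1 − D₀(k_r−k_d)/(k_d L₀) = 1 − 2.15×1.369/(0.391×9.89) = 0.2389, so
t_c = ln(4.501 × 0.2389) / 1.369 = 0.07245 / 1.369 = 0.05292 d.
D_c = (k_d/k_r) L₀ e^(−k_d t_c) = (0.391/1.76) × 9.89 × e^(−0.391×0.05292) = 0.2222 × 9.89 × 0.9795 = 2.152 mg/L.
x_c = v t_c = 0.127 m/s × 0.05292 d × 86400 s/d = 580.7 m ≈ 0.581 km.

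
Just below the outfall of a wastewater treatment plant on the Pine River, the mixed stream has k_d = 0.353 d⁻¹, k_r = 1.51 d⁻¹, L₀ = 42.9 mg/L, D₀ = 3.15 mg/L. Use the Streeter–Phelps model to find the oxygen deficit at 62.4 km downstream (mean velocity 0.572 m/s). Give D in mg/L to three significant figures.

D ≈ 6.90 mg/L

Travel time t = x/v = 62.4 km / (0.572 m/s) = 62400 m / 0.572 m/s = 109100 s = 1.263 d.
k_d L₀/(k_r−k_d) = 0.353×42.9/(1.51−0.353) = 15.14/1.157 = 13.09 mg/L.
e^(−k_d t) = e^(−0.353×1.263) = 0.6404; e^(−k_r t) = e^(−1.51×1.263) = 0.1486.
D = 13.09 × (0.6404 − 0.1486) + 3.15 × 0.1486 = 6.437 + 0.4681 = 6.905 mg/L.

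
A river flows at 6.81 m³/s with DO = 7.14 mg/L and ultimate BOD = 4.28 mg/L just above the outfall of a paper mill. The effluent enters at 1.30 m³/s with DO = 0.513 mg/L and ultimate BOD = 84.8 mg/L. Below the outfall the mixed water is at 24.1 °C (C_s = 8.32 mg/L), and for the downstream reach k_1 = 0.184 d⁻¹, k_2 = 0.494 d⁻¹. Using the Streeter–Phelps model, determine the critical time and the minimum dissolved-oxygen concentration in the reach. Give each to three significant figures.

Mixed DO = (6.81×7.14 + 1.30×0.513)/(6.81+1.30) = 49.29/8.110 = 6.078 mg/L.
Mixed L₀ = (6.81×4.28 + 1.30×84.8)/(8.110) = 139.4/8.110 = 17.19 mg/L.
Initial deficit D₀ = C_s − DO₀ = 8.32 − 6.078 = 2.242 mg/L.
t_c = (1/0.3100) ln[(0.494/0.184)(1 − 2.242×0.3100/(0.184×17.19))] = 3.226 × ln(2.095) = 2.385 d.
D_c = (0.184/0.494) × 17.19 × e^(−0.184×2.385) = 0.3725 × 17.19 × 0.6448 = 4.128 mg/L.
Minimum DO = 8.32 − 4.128 = 4.192 mg/L.

t_c ≈ 2.39 d; minimum DO ≈ 4.19 mg/L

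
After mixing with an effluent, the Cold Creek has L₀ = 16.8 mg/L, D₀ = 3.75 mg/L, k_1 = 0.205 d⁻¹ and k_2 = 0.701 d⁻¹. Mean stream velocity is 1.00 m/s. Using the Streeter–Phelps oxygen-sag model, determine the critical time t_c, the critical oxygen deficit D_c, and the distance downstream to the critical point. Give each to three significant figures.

t_c = [1/(k_2−k_1)] ln[(k_2/k_1)(1 − D₀(k_2−k_1)/(k_1 L₀))]
= [1/(0.701−0.205)] ln[(0.701/0.205)(1 − 3.75×0.4960/(0.205×16.8))]
= (1/0.4960) ln[3.420 × 0.4599] = 2.016 × ln(1.573) = 2.016 × 0.4528 = 0.9129 d.
D_c = (k_1/k_2) L₀ e^(−k_1 t_c) = (0.205/0.701) × 16.8 × e^(−0.205×0.9129) = 0.2924 × 16.8 × 0.8293 = 4.074 mg/L.
x_c = v t_c = 1.00 m/s × 0.9129 d × 86400 s/d = 78880 m ≈ 78.9 km.

t_c ≈ 0.913 d; D_c ≈ 4.07 mg/L; x_c ≈ 78.9 km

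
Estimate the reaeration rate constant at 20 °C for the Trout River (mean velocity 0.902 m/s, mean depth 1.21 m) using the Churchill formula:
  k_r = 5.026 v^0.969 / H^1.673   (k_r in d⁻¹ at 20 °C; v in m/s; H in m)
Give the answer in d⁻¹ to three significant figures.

k_r ≈ 3.31 d⁻¹

k_r = 5.026 × 0.902^0.969 / 1.21^1.673 = 5.026 × 0.9049 / 1.376 = 3.306 d⁻¹.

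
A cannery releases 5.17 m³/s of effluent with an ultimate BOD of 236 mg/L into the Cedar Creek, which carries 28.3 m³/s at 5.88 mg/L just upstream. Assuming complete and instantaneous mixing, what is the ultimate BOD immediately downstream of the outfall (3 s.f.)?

Flow-weighted mixing: C = (Q_r C_r + Q_w C_w)/(Q_r + Q_w)
= (28.3×5.88 + 5.17×236)/(28.3 + 5.17) = 1387/33.47 = 41.43 mg/L.

41.4 mg/L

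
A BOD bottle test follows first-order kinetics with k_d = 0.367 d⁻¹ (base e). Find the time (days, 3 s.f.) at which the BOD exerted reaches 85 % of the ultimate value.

y/L₀ = 1 − e^(−k_d t) = 0.85 ⇒ e^(−k_d t) = 0.150
t = −ln(0.150) / 0.367 = 1.897 / 0.367 = 5.169 d.

t ≈ 5.17 d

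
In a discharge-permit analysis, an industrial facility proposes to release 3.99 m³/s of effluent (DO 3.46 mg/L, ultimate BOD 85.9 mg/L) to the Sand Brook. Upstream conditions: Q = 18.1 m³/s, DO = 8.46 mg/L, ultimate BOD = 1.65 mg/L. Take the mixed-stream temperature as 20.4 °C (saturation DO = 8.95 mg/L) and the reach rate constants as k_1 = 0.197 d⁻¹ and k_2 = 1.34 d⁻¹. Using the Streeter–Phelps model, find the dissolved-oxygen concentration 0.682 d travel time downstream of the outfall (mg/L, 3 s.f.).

DO ≈ 7.02 mg/L

Mixed DO = (18.1×8.46 + 3.99×3.46)/(18.1+3.99) = 166.9/22.09 = 7.557 mg/L.
Mixed L₀ = (18.1×1.65 + 3.99×85.9)/(22.09) = 372.6/22.09 = 16.87 mg/L.
Initial deficit D₀ = C_s − DO₀ = 8.95 − 7.557 = 1.393 mg/L.
D(0.682) = [0.197×16.87/(1.34−0.197)](e^(−0.197×0.682) − e^(−1.34×0.682)) + 1.393 e^(−1.34×0.682)
= 2.907 × (0.8743 − 0.4010) + 1.393 × 0.4010 = 1.935 mg/L.
DO = 8.95 − 1.935 = 7.015 mg/L.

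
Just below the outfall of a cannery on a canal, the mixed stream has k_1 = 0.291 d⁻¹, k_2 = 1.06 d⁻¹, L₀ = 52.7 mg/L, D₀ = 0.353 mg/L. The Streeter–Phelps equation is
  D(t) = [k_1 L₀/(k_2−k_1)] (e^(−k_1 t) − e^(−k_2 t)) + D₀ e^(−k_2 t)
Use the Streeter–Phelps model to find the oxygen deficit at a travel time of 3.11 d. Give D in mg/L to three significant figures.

D ≈ 7.34 mg/L

k_1 L₀/(k_2−k_1) = 0.291×52.7/(1.06−0.291) = 15.34/0.7690 = 19.94 mg/L.
e^(−k_1 t) = e^(−0.291×3.110) = 0.4045; e^(−k_2 t) = e^(−1.06×3.110) = 0.03701.
D = 19.94 × (0.4045 − 0.03701) + 0.353 × 0.03701 = 7.329 + 0.01306 = 7.342 mg/L.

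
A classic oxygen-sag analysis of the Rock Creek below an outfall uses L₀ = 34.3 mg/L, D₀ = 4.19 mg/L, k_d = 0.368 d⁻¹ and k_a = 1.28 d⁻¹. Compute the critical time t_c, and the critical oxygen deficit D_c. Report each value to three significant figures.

t_c = [1/(k_a−k_d)] ln[(k_a/k_d)(1 − D₀(k_a−k_d)/(k_d L₀))]
= [1/(1.28−0.368)] ln[(1.28/0.368)(1 − 4.19×0.9120/(0.368×34.3))]
= (1/0.9120) ln[3.478 × 0.6973] = 1.096 × ln(2.425) = 1.096 × 0.8859 = 0.9714 d.
L(t_c) = L₀ e^(−k_d t_c) = 34.3 × 0.6994 = 23.99 mg/L, and at the critical point k_a D_c = k_d L, so D_c = (0.368/1.28) × 23.99 = 6.897 mg/L.

t_c ≈ 0.971 d; D_c ≈ 6.90 mg/L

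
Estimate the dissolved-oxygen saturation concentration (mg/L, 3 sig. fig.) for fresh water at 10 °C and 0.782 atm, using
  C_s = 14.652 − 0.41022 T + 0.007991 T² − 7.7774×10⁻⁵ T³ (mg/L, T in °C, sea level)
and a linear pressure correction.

C_s ≈ 8.81 mg/L

At sea level: C_s = 14.652 − 0.41022×10 + 0.007991×10² − 7.7774×10⁻⁵×10³ = 11.27 mg/L.
Pressure correction: C_s' = 11.27 × 0.782 = 8.814 mg/L.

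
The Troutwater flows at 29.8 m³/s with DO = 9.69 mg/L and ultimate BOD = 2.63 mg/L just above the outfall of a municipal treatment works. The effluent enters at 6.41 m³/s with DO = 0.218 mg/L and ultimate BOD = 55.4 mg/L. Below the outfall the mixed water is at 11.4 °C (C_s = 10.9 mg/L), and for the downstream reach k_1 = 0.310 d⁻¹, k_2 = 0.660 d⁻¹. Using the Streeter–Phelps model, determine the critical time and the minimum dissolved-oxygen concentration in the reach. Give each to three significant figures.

Mixed DO = (29.8×9.69 + 6.41×0.218)/(29.8+6.41) = 290.2/36.21 = 8.013 mg/L.
Mixed L₀ = (29.8×2.63 + 6.41×55.4)/(36.21) = 433.5/36.21 = 11.97 mg/L.
Initial deficit D₀ = C_s − DO₀ = 10.9 − 8.013 = 2.887 mg/L.
t_c = (1/0.3500) ln[(0.660/0.310)(1 − 2.887×0.3500/(0.310×11.97))] = 2.857 × ln(1.549) = 1.251 d.
D_c = (0.310/0.660) × 11.97 × e^(−0.310×1.251) = 0.4697 × 11.97 × 0.6785 = 3.815 mg/L.
Minimum DO = 10.9 − 3.815 = 7.085 mg/L.

t_c ≈ 1.25 d; minimum DO ≈ 7.08 mg/L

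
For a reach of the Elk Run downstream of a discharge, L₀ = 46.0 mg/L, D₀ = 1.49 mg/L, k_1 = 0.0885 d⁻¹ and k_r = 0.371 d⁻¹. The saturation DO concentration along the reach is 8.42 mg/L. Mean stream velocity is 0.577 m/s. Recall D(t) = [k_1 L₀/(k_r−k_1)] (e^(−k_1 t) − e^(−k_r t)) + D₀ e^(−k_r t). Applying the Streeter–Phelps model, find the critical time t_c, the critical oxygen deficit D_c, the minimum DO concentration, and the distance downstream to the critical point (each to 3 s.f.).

t_c ≈ 4.69 d; D_c ≈ 7.25 mg/L; min DO ≈ 1.17 mg/L; x_c ≈ 234 km

At the critical point dD/dt = 0, so k_1 L₀ e^(−k_1 t) = k_r D. Substituting D(t) from the Streeter–Phelps equation and solving for t gives
t_c = ln[(k_r/k_1)(1 − D₀(k_r−k_1)/(k_1 L₀))] / (k_r−k_1).
Here k_r−k_1 = 0.2825 d⁻¹ and 1 − D₀(k_r−k_1)/(k_1 L₀) = 1 − 1.49×0.2825/(0.0885×46.0) = 0.8966, so
t_c = ln(4.192 × 0.8966) / 0.2825 = 1.324 / 0.2825 = 4.687 d.
D_c = (k_1/k_r) L₀ e^(−k_1 t_c) = (0.0885/0.371) × 46.0 × e^(−0.0885×4.687) = 0.2385 × 46.0 × 0.6605 = 7.247 mg/L.
Minimum DO = C_s − D_c = 8.42 − 7.247 = 1.173 mg/L.
x_c = v t_c = 0.577 m/s × 4.687 d × 86400 s/d = 233700 m ≈ 234 km.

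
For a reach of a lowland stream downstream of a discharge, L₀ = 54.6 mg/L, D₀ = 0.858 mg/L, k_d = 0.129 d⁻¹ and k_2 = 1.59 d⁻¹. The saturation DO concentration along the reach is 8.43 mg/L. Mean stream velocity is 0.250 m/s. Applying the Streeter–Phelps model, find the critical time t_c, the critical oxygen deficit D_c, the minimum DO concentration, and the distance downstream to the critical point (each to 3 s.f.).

With k_2/k_d = 12.33 and 1 − D₀(k_2−k_d)/(k_d L₀) = 0.8220,
t_c = ln(12.33 × 0.8220) / (1.59 − 0.129) = ln(10.13) / 1.461 = 2.316/1.461 = 1.585 d.
L(t_c) = L₀ e^(−k_d t_c) = 54.6 × 0.8151 = 44.50 mg/L, and at the critical point k_2 D_c = k_d L, so D_c = (0.129/1.59) × 44.50 = 3.611 mg/L.
Minimum DO = C_s − D_c = 8.43 − 3.611 = 4.819 mg/L.
x_c = v t_c = 0.250 m/s × 1.585 d × 86400 s/d = 34240 m ≈ 34.2 km.

t_c ≈ 1.59 d; D_c ≈ 3.61 mg/L; min DO ≈ 4.82 mg/L; x_c ≈ 34.2 km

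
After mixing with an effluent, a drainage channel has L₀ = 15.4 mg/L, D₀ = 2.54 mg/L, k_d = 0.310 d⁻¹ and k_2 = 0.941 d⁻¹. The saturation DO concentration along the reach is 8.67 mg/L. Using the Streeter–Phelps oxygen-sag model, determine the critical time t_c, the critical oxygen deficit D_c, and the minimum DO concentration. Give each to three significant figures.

t_c ≈ 1.11 d; D_c ≈ 3.59 mg/L; min DO ≈ 5.08 mg/L

At the critical point dD/dt = 0, so k_d L₀ e^(−k_d t) = k_2 D. Substituting D(t) from the Streeter–Phelps equation and solving for t gives
t_c = ln[(k_2/k_d)(1 − D₀(k_2−k_d)/(k_d L₀))] / (k_2−k_d).
Here k_2−k_d = 0.6310 d⁻¹ and 1 − D₀(k_2−k_d)/(k_d L₀) = 1 − 2.54×0.6310/(0.310×15.4) = 0.6643, so
t_c = ln(3.035 × 0.6643) / 0.6310 = 0.7013 / 0.6310 = 1.111 d.
L(t_c) = L₀ e^(−k_d t_c) = 15.4 × 0.7085 = 10.91 mg/L, and at the critical point k_2 D_c = k_d L, so D_c = (0.310/0.941) × 10.91 = 3.595 mg/L.
Minimum DO = C_s − D_c = 8.67 − 3.595 = 5.075 mg/L.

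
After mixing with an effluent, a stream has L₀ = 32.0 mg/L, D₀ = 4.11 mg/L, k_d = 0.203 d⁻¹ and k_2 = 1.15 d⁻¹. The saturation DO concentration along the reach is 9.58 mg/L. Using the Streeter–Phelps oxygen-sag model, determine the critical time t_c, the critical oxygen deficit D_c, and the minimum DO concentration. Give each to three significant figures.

With k_2/k_d = 5.665 and 1 − D₀(k_2−k_d)/(k_d L₀) = 0.4008,
t_c = ln(5.665 × 0.4008) / (1.15 − 0.203) = ln(2.271) / 0.9470 = 0.8201/0.9470 = 0.8660 d.
D_c = (k_d/k_2) L₀ e^(−k_d t_c) = (0.203/1.15) × 32.0 × e^(−0.203×0.8660) = 0.1765 × 32.0 × 0.8388 = 4.738 mg/L.
Minimum DO = C_s − D_c = 9.58 − 4.738 = 4.842 mg/L.

t_c ≈ 0.866 d; D_c ≈ 4.74 mg/L; min DO ≈ 4.84 mg/L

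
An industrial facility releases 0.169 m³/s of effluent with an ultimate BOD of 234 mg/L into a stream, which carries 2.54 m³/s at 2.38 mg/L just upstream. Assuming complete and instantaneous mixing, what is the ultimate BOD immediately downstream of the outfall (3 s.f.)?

Flow-weighted mixing: C = (Q_r C_r + Q_w C_w)/(Q_r + Q_w)
= (2.54×2.38 + 0.169×234)/(2.54 + 0.169) = 45.59/2.709 = 16.83 mg/L.

16.8 mg/L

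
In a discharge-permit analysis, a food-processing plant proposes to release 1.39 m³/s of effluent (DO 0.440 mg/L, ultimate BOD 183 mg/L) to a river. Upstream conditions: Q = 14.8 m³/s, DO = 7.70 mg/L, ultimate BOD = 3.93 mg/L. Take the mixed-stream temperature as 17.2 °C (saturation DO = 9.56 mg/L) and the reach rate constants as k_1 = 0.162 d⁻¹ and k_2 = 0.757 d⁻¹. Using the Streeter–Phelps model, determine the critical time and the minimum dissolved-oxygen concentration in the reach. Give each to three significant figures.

Mixed DO = (14.8×7.70 + 1.39×0.440)/(14.8+1.39) = 114.6/16.19 = 7.077 mg/L.
Mixed L₀ = (14.8×3.93 + 1.39×183)/(16.19) = 312.5/16.19 = 19.30 mg/L.
Initial deficit D₀ = C_s − DO₀ = 9.56 − 7.077 = 2.483 mg/L.
t_c = (1/0.5950) ln[(0.757/0.162)(1 − 2.483×0.5950/(0.162×19.30))] = 1.681 × ln(2.465) = 1.516 d.
D_c = (0.162/0.757) × 19.30 × e^(−0.162×1.516) = 0.2140 × 19.30 × 0.7822 = 3.231 mg/L.
Minimum DO = 9.56 − 3.231 = 6.329 mg/L.

t_c ≈ 1.52 d; minimum DO ≈ 6.33 mg/L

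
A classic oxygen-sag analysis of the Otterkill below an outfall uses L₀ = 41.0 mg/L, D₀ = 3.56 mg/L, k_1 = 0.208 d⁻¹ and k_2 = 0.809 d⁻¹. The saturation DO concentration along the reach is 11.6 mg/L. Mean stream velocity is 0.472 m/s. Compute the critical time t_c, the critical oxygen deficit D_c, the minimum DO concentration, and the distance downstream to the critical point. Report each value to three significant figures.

At the critical point dD/dt = 0, so k_1 L₀ e^(−k_1 t) = k_2 D. Substituting D(t) from the Streeter–Phelps equation and solving for t gives
t_c = ln[(k_2/k_1)(1 − D₀(k_2−k_1)/(k_1 L₀))] / (k_2−k_1).
Here k_2−k_1 = 0.6010 d⁻¹ and 1 − D₀(k_2−k_1)/(k_1 L₀) = 1 − 3.56×0.6010/(0.208×41.0) = 0.7491, so
t_c = ln(3.889 × 0.7491) / 0.6010 = 1.069 / 0.6010 = 1.779 d.
L(t_c) = L₀ e^(−k_1 t_c) = 41.0 × 0.6907 = 28.32 mg/L, and at the critical point k_2 D_c = k_1 L, so D_c = (0.208/0.809) × 28.32 = 7.281 mg/L.
Minimum DO = C_s − D_c = 11.6 − 7.281 = 4.319 mg/L.
x_c = v t_c = 0.472 m/s × 1.779 d × 86400 s/d = 72560 m ≈ 72.6 km.

t_c ≈ 1.78 d; D_c ≈ 7.28 mg/L; min DO ≈ 4.32 mg/L; x_c ≈ 72.6 km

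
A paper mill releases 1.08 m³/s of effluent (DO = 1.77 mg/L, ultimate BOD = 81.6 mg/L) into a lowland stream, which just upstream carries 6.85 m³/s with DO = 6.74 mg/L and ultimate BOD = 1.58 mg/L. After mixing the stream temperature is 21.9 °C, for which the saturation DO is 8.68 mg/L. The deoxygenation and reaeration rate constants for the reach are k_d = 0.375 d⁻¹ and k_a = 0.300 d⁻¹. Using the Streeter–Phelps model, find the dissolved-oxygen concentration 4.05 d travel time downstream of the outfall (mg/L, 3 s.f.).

Mixed DO = (6.85×6.74 + 1.08×1.77)/(6.85+1.08) = 48.08/7.930 = 6.063 mg/L.
Mixed L₀ = (6.85×1.58 + 1.08×81.6)/(7.930) = 98.95/7.930 = 12.48 mg/L.
Initial deficit D₀ = C_s − DO₀ = 8.68 − 6.063 = 2.617 mg/L.
D(4.05) = [0.375×12.48/(0.300−0.375)](e^(−0.375×4.05) − e^(−0.300×4.05)) + 2.617 e^(−0.300×4.05)
= -62.39 × (0.2190 − 0.2967) + 2.617 × 0.2967 = 5.626 mg/L.
DO = 8.68 − 5.626 = 3.054 mg/L.

DO ≈ 3.05 mg/L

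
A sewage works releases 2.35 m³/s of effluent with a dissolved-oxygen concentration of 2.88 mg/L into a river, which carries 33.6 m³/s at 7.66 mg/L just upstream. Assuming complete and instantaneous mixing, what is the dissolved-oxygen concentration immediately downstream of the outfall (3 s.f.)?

7.35 mg/L

Flow-weighted mixing: C = (Q_r C_r + Q_w C_w)/(Q_r + Q_w)
= (33.6×7.66 + 2.35×2.88)/(33.6 + 2.35) = 264.1/35.95 = 7.348 mg/L.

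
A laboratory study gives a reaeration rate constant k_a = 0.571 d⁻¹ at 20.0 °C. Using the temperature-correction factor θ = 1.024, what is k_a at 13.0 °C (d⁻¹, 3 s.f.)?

k_a(T₂) = k_a(T₁) · θ^(T₂−T₁) = 0.571 × 1.024^(13.0−20.0)
= 0.571 × 1.024^-7.00 = 0.571 × 0.8470 = 0.4837 d⁻¹.

k_a ≈ 0.484 d⁻¹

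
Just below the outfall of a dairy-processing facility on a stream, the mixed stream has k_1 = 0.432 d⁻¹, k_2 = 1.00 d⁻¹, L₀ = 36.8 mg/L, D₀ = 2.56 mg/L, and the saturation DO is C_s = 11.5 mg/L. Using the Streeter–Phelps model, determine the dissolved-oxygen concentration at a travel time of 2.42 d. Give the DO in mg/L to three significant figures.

k_1 L₀/(k_2−k_1) = 0.432×36.8/(1.00−0.432) = 15.90/0.5680 = 27.99 mg/L.
e^(−k_1 t) = e^(−0.432×2.420) = 0.3515; e^(−k_2 t) = e^(−1.00×2.420) = 0.08892.
D = 27.99 × (0.3515 − 0.08892) + 2.56 × 0.08892 = 7.350 + 0.2276 = 7.578 mg/L.
DO = C_s − D = 11.5 − 7.578 = 3.922 mg/L.

DO ≈ 3.92 mg/L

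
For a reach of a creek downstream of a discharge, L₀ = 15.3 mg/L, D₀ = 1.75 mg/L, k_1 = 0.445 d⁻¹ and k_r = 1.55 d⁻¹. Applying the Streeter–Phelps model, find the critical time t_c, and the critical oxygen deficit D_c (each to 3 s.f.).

With k_r/k_1 = 3.483 and 1 − D₀(k_r−k_1)/(k_1 L₀) = 0.7160,
t_c = ln(3.483 × 0.7160) / (1.55 − 0.445) = ln(2.494) / 1.105 = 0.9138/1.105 = 0.8270 d.
L(t_c) = L₀ e^(−k_1 t_c) = 15.3 × 0.6921 = 10.59 mg/L, and at the critical point k_r D_c = k_1 L, so D_c = (0.445/1.55) × 10.59 = 3.040 mg/L.

t_c ≈ 0.827 d; D_c ≈ 3.04 mg/L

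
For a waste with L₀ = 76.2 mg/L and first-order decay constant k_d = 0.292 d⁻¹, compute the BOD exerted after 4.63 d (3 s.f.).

y ≈ 56.5 mg/L

y_t = L₀(1 − e^(−k_d t)) = 76.2 × (1 − e^(−0.292×4.63))
= 76.2 × (1 − 0.2587) = 76.2 × 0.7413 = 56.48 mg/L.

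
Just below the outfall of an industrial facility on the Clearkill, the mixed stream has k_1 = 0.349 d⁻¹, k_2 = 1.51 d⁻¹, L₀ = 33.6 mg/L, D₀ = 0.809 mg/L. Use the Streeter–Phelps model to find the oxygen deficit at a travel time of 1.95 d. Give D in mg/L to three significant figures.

D ≈ 4.63 mg/L

k_1 L₀/(k_2−k_1) = 0.349×33.6/(1.51−0.349) = 11.73/1.161 = 10.10 mg/L.
e^(−k_1 t) = e^(−0.349×1.950) = 0.5063; e^(−k_2 t) = e^(−1.51×1.950) = 0.05263.
D = 10.10 × (0.5063 − 0.05263) + 0.809 × 0.05263 = 4.583 + 0.04258 = 4.625 mg/L.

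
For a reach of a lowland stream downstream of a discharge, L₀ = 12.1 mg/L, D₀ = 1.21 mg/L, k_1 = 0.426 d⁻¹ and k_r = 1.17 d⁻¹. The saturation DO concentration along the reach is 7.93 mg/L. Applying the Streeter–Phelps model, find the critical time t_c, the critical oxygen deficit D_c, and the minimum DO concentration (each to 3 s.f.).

t_c ≈ 1.10 d; D_c ≈ 2.76 mg/L; min DO ≈ 5.17 mg/L

t_c = [1/(k_r−k_1)] ln[(k_r/k_1)(1 − D₀(k_r−k_1)/(k_1 L₀))]
= [1/(1.17−0.426)] ln[(1.17/0.426)(1 − 1.21×0.7440/(0.426×12.1))]
= (1/0.7440) ln[2.746 × 0.8254] = 1.344 × ln(2.267) = 1.344 × 0.8184 = 1.100 d.
D_c = (k_1/k_r) L₀ e^(−k_1 t_c) = (0.426/1.17) × 12.1 × e^(−0.426×1.100) = 0.3641 × 12.1 × 0.6259 = 2.757 mg/L.
Minimum DO = C_s − D_c = 7.93 − 2.757 = 5.173 mg/L.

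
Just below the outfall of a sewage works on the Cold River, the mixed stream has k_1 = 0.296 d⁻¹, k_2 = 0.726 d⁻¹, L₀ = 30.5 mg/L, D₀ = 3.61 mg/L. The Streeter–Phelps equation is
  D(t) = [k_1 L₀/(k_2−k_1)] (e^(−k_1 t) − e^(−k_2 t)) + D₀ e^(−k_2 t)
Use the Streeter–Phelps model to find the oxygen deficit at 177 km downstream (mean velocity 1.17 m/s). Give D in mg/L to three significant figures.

Travel time t = x/v = 177 km / (1.17 m/s) = 177000 m / 1.17 m/s = 151300 s = 1.751 d.
k_1 L₀/(k_2−k_1) = 0.296×30.5/(0.726−0.296) = 9.028/0.4300 = 21.00 mg/L.
e^(−k_1 t) = e^(−0.296×1.751) = 0.5955; e^(−k_2 t) = e^(−0.726×1.751) = 0.2805.
D = 21.00 × (0.5955 − 0.2805) + 3.61 × 0.2805 = 6.614 + 1.013 = 7.627 mg/L.

D ≈ 7.63 mg/L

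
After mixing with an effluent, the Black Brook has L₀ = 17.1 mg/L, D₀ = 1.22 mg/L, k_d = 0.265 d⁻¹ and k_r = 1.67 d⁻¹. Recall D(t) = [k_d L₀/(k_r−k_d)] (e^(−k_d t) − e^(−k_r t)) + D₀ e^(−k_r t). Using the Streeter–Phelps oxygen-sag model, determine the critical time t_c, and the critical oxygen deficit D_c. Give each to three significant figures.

t_c ≈ 0.972 d; D_c ≈ 2.10 mg/L

t_c = [1/(k_r−k_d)] ln[(k_r/k_d)(1 − D₀(k_r−k_d)/(k_d L₀))]
= [1/(1.67−0.265)] ln[(1.67/0.265)(1 − 1.22×1.405/(0.265×17.1))]
= (1/1.405) ln[6.302 × 0.6217] = 0.7117 × ln(3.918) = 0.7117 × 1.366 = 0.9720 d.
D_c = (k_d/k_r) L₀ e^(−k_d t_c) = (0.265/1.67) × 17.1 × e^(−0.265×0.9720) = 0.1587 × 17.1 × 0.7729 = 2.097 mg/L.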